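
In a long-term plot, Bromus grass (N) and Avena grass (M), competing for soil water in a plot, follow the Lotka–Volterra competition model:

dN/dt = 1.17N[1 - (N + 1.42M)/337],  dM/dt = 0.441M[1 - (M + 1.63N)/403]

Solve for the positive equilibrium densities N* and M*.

N* ≈ 179, M* ≈ 111

Setting both brackets to zero gives the nullclines N + 1.42M = 337 and 1.63N + M = 403.
Substituting M = 403 - 1.63N into the first: N(1 - 1.42·1.63) = 337 - 1.42·403.
So N* = -235/-1.31 = 179, and then M* = 403 - 1.63·179 = 111.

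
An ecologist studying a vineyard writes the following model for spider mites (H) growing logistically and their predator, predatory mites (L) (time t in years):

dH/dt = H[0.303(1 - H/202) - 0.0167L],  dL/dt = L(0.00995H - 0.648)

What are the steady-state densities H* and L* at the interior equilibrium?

H* ≈ 65.1, L* ≈ 12.3

From dL/dt = 0 with L > 0: 0.00995H* = 0.648, so H* = 65.1.
Substitute into dH/dt = 0: 0.303(1 - 65.1/202) = 0.0167L*.
The bracket is 0.678, giving L* = 0.205/0.0167 = 12.3.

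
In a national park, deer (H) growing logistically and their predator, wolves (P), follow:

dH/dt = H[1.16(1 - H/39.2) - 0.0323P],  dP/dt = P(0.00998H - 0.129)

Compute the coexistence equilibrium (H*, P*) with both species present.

From dP/dt = 0 with P > 0: 0.00998H* = 0.129, so H* = 12.9.
Substitute into dH/dt = 0: 1.16(1 - 12.9/39.2) = 0.0323P*.
The bracket is 0.67, giving P* = 0.778/0.0323 = 24.1.

H* ≈ 12.9, P* ≈ 24.1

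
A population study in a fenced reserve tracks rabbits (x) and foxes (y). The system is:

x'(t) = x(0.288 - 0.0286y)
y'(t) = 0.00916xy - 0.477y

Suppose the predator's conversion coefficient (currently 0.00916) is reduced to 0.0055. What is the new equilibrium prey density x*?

At the interior fixed point, setting dy/dt = 0 with y > 0 fixes x* = (predator death rate)/(xy coefficient) — independent of the other coefficients.
With the change, x* = 0.477/0.0055 = 86.7; it rises from 52.1.

x* ≈ 86.7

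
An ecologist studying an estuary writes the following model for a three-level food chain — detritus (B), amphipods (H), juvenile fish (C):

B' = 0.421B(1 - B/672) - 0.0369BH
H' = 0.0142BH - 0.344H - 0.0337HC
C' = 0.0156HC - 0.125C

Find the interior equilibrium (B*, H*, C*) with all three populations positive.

From dC/dt = 0: 0.0156H* = 0.125, so H* = 8.01.
From dB/dt = 0: 0.421(1 - B*/672) = 0.0369·8.01, giving B* = 672·(1 - 0.702) = 200.
From dH/dt = 0: 0.0142·200 - 0.344 = 0.0337C*, so C* = 2.5/0.0337 = 74.1.

B* ≈ 200, H* ≈ 8.01, C* ≈ 74.1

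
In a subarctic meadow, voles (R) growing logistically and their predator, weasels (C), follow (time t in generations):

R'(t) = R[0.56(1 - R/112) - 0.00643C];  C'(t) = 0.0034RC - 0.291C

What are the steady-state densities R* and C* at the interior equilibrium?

R* ≈ 85.6, C* ≈ 20.5

From dC/dt = 0 with C > 0: 0.0034R* = 0.291, so R* = 85.6.
Substitute into dR/dt = 0: 0.56(1 - 85.6/112) = 0.00643C*.
The bracket is 0.236, giving C* = 0.132/0.00643 = 20.5.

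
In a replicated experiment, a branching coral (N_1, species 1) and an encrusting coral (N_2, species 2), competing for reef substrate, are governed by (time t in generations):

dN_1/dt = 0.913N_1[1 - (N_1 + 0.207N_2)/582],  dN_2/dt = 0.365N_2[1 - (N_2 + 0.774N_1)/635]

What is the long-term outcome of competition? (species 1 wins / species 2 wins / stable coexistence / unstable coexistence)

stable coexistence

Compare the nullcline intercepts: K1/α12 = 582/0.207 = 2810 > K2 = 635; K2/α21 = 635/0.774 = 820 > K1 = 582.
Since both inequalities hold, each species can invade when rare, so the interior equilibrium is stable.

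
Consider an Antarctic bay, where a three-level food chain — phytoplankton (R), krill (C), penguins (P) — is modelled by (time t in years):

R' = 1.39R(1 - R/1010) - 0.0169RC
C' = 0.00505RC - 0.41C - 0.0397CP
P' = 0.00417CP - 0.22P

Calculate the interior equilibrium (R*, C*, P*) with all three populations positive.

From dP/dt = 0: 0.00417C* = 0.22, so C* = 52.8.
From dR/dt = 0: 1.39(1 - R*/1010) = 0.0169·52.8, giving R* = 1010·(1 - 0.641) = 362.
From dC/dt = 0: 0.00505·362 - 0.41 = 0.0397P*, so P* = 1.42/0.0397 = 35.7.

R* ≈ 362, C* ≈ 52.8, P* ≈ 35.7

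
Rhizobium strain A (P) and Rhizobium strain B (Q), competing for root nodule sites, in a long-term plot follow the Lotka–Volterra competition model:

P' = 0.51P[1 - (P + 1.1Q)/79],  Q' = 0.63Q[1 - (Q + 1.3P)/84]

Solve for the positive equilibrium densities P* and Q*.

Setting both brackets to zero gives the nullclines P + 1.1Q = 79 and 1.3P + Q = 84.
Substituting Q = 84 - 1.3P into the first: P(1 - 1.1·1.3) = 79 - 1.1·84.
So P* = -13.4/-0.43 = 31.2, and then Q* = 84 - 1.3·31.2 = 43.5.

P* ≈ 31.2, Q* ≈ 43.5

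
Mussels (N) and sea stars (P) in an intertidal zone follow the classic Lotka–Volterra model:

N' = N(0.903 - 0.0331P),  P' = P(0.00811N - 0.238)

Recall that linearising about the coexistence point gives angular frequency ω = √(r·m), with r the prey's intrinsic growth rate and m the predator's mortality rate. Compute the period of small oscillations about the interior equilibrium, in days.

Here r = 0.903 and m = 0.238, so r·m = 0.215.
ω = √0.215 = 0.464 per day, hence T = 2π/ω ≈ 13.6 days.

T ≈ 13.6 days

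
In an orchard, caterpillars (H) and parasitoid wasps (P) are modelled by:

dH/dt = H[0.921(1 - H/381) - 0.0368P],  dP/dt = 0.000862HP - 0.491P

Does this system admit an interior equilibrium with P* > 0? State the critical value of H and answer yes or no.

Threshold H = 570; K < 570, so no, the predator goes extinct.

The predator equation gives dP/dt > 0 only when H > 0.491/0.000862 = 570.
Without the predator, H → K = 381. Since 381 < 570, the predator cannot invade.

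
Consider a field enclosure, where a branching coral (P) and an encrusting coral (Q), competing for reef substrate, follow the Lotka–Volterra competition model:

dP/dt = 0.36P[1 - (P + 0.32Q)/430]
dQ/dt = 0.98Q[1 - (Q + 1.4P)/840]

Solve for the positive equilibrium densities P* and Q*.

P* ≈ 292, Q* ≈ 431

Setting both brackets to zero gives the nullclines P + 0.32Q = 430 and 1.4P + Q = 840.
Substituting Q = 840 - 1.4P into the first: P(1 - 0.32·1.4) = 430 - 0.32·840.
So P* = 161/0.552 = 292, and then Q* = 840 - 1.4·292 = 431.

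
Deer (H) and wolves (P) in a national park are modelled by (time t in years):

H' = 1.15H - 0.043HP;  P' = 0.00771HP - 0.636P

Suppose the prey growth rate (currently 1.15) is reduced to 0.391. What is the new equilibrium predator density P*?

P* ≈ 9.09

At the interior fixed point, setting dH/dt = 0 with H > 0 fixes P* = (prey growth rate)/(HP coefficient) — independent of the other coefficients.
With the change, P* = 0.391/0.043 = 9.09; it falls from 26.7.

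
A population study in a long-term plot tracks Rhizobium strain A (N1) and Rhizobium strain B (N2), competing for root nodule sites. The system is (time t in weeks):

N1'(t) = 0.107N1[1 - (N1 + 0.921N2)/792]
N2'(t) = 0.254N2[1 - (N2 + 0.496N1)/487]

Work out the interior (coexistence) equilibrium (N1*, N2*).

N1* ≈ 632, N2* ≈ 173

Setting both brackets to zero gives the nullclines N1 + 0.921N2 = 792 and 0.496N1 + N2 = 487.
Substituting N2 = 487 - 0.496N1 into the first: N1(1 - 0.921·0.496) = 792 - 0.921·487.
So N1* = 343/0.543 = 632, and then N2* = 487 - 0.496·632 = 173.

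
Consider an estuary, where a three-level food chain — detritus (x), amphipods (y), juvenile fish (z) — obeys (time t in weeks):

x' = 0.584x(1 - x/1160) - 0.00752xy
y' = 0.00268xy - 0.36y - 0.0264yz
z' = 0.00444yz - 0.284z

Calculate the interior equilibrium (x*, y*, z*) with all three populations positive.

From dz/dt = 0: 0.00444y* = 0.284, so y* = 64.
From dx/dt = 0: 0.584(1 - x*/1160) = 0.00752·64, giving x* = 1160·(1 - 0.824) = 205.
From dy/dt = 0: 0.00268·205 - 0.36 = 0.0264z*, so z* = 0.188/0.0264 = 7.13.

x* ≈ 205, y* ≈ 64, z* ≈ 7.13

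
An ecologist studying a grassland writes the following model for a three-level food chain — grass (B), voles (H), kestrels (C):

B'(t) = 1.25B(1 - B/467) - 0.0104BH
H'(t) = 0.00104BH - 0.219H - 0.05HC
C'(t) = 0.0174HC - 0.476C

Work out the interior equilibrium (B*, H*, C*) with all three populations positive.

From dC/dt = 0: 0.0174H* = 0.476, so H* = 27.4.
From dB/dt = 0: 1.25(1 - B*/467) = 0.0104·27.4, giving B* = 467·(1 - 0.228) = 361.
From dH/dt = 0: 0.00104·361 - 0.219 = 0.05C*, so C* = 0.156/0.05 = 3.12.

B* ≈ 361, H* ≈ 27.4, C* ≈ 3.12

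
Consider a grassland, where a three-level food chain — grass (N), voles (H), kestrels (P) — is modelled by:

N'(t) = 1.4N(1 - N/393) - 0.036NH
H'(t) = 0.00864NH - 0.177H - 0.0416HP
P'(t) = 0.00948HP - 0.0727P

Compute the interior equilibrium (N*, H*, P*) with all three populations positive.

From dP/dt = 0: 0.00948H* = 0.0727, so H* = 7.67.
From dN/dt = 0: 1.4(1 - N*/393) = 0.036·7.67, giving N* = 393·(1 - 0.197) = 316.
From dH/dt = 0: 0.00864·316 - 0.177 = 0.0416P*, so P* = 2.55/0.0416 = 61.3.

N* ≈ 316, H* ≈ 7.67, P* ≈ 61.3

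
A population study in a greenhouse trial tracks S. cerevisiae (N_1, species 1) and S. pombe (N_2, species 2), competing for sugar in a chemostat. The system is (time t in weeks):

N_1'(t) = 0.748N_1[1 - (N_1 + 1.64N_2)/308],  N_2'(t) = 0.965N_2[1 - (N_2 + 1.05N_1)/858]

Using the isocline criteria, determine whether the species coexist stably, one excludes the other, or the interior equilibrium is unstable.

species 2 excludes species 1

Compare the nullcline intercepts: K1/α12 = 308/1.64 = 188 < K2 = 858; K2/α21 = 858/1.05 = 817 > K1 = 308.
Since the inequalities point opposite ways, species 2 can invade but species 1 cannot.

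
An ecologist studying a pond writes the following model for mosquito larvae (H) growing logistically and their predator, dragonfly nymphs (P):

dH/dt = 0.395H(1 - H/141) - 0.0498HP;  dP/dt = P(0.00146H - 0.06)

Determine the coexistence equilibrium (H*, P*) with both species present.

From dP/dt = 0 with P > 0: 0.00146H* = 0.06, so H* = 41.1.
Substitute into dH/dt = 0: 0.395(1 - 41.1/141) = 0.0498P*.
The bracket is 0.709, giving P* = 0.28/0.0498 = 5.62.

H* ≈ 41.1, P* ≈ 5.62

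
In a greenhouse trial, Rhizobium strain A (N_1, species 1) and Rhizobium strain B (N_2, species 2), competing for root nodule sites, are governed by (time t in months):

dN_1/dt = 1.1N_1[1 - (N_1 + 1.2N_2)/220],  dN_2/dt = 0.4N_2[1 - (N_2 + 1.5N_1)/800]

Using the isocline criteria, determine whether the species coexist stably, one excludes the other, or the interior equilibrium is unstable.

Compare the nullcline intercepts: K1/α12 = 220/1.2 = 183 < K2 = 800; K2/α21 = 800/1.5 = 533 > K1 = 220.
Since the inequalities point opposite ways, species 2 can invade but species 1 cannot.

species 2 excludes species 1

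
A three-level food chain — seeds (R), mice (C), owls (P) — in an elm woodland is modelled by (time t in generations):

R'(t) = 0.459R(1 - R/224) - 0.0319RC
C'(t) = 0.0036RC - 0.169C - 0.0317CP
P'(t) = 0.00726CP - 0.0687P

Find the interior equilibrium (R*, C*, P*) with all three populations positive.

From dP/dt = 0: 0.00726C* = 0.0687, so C* = 9.46.
From dR/dt = 0: 0.459(1 - R*/224) = 0.0319·9.46, giving R* = 224·(1 - 0.658) = 76.7.
From dC/dt = 0: 0.0036·76.7 - 0.169 = 0.0317P*, so P* = 0.107/0.0317 = 3.38.

R* ≈ 76.7, C* ≈ 9.46, P* ≈ 3.38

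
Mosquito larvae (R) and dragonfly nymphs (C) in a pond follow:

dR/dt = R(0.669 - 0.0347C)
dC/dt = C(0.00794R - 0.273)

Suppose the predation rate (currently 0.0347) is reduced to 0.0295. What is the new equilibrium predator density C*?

At the interior fixed point, setting dR/dt = 0 with R > 0 fixes C* = (prey growth rate)/(RC coefficient) — independent of the other coefficients.
With the change, C* = 0.669/0.0295 = 22.7; it rises from 19.3.

C* ≈ 22.7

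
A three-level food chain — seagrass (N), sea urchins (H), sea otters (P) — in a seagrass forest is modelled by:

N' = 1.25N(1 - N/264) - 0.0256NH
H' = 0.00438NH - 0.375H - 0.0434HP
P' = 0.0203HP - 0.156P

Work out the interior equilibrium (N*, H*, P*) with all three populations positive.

N* ≈ 222, H* ≈ 7.68, P* ≈ 13.8

From dP/dt = 0: 0.0203H* = 0.156, so H* = 7.68.
From dN/dt = 0: 1.25(1 - N*/264) = 0.0256·7.68, giving N* = 264·(1 - 0.157) = 222.
From dH/dt = 0: 0.00438·222 - 0.375 = 0.0434P*, so P* = 0.599/0.0434 = 13.8.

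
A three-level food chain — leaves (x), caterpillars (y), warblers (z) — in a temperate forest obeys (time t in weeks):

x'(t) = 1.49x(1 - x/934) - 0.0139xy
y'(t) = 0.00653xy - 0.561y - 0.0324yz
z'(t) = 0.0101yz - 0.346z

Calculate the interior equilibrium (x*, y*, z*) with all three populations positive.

x* ≈ 636, y* ≈ 34.3, z* ≈ 111

From dz/dt = 0: 0.0101y* = 0.346, so y* = 34.3.
From dx/dt = 0: 1.49(1 - x*/934) = 0.0139·34.3, giving x* = 934·(1 - 0.32) = 636.
From dy/dt = 0: 0.00653·636 - 0.561 = 0.0324z*, so z* = 3.59/0.0324 = 111.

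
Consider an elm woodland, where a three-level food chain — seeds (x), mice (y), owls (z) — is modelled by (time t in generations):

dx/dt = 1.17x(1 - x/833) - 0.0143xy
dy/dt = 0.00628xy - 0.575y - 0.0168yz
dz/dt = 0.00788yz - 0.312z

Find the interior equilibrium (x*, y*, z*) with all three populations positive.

From dz/dt = 0: 0.00788y* = 0.312, so y* = 39.6.
From dx/dt = 0: 1.17(1 - x*/833) = 0.0143·39.6, giving x* = 833·(1 - 0.484) = 430.
From dy/dt = 0: 0.00628·430 - 0.575 = 0.0168z*, so z* = 2.12/0.0168 = 126.

x* ≈ 430, y* ≈ 39.6, z* ≈ 126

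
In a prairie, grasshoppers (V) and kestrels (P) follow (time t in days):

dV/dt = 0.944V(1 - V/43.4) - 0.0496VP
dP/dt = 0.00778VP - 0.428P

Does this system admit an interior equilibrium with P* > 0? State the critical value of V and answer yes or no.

The predator equation gives dP/dt > 0 only when V > 0.428/0.00778 = 55.
Without the predator, V → K = 43.4. Since 43.4 < 55, the predator cannot invade.

Threshold V = 55; K < 55, so no, the predator goes extinct.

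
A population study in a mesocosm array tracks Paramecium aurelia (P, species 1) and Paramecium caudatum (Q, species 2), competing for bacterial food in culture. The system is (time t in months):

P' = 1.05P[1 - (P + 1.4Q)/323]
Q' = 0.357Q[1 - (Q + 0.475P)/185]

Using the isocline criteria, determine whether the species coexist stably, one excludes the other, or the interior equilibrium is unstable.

Compare the nullcline intercepts: K1/α12 = 323/1.4 = 231 > K2 = 185; K2/α21 = 185/0.475 = 389 > K1 = 323.
Since both inequalities hold, each species can invade when rare, so the interior equilibrium is stable.

stable coexistence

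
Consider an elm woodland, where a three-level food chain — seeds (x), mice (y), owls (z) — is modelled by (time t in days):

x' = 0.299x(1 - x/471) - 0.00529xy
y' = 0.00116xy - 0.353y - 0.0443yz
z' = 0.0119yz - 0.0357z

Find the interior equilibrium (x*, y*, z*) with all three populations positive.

From dz/dt = 0: 0.0119y* = 0.0357, so y* = 3.
From dx/dt = 0: 0.299(1 - x*/471) = 0.00529·3, giving x* = 471·(1 - 0.0531) = 446.
From dy/dt = 0: 0.00116·446 - 0.353 = 0.0443z*, so z* = 0.164/0.0443 = 3.71.

x* ≈ 446, y* ≈ 3, z* ≈ 3.71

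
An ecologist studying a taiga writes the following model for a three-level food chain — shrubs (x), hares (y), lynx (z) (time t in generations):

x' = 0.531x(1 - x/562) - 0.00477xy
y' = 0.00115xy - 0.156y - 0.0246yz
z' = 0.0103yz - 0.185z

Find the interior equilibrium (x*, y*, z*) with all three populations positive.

x* ≈ 471, y* ≈ 18, z* ≈ 15.7

From dz/dt = 0: 0.0103y* = 0.185, so y* = 18.
From dx/dt = 0: 0.531(1 - x*/562) = 0.00477·18, giving x* = 562·(1 - 0.161) = 471.
From dy/dt = 0: 0.00115·471 - 0.156 = 0.0246z*, so z* = 0.386/0.0246 = 15.7.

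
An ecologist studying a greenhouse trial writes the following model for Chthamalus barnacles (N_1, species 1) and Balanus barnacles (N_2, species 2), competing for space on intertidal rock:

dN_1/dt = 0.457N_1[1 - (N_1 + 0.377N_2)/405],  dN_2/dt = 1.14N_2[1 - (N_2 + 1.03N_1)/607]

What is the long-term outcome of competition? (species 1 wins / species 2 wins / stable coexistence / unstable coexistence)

Compare the nullcline intercepts: K1/α12 = 405/0.377 = 1070 > K2 = 607; K2/α21 = 607/1.03 = 589 > K1 = 405.
Since both inequalities hold, each species can invade when rare, so the interior equilibrium is stable.

stable coexistence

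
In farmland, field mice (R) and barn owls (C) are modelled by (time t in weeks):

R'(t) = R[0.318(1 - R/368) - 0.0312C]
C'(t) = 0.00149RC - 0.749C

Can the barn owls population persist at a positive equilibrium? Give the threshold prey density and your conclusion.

The predator equation gives dC/dt > 0 only when R > 0.749/0.00149 = 503.
Without the predator, R → K = 368. Since 368 < 503, the predator cannot invade.

Threshold R = 503; K < 503, so no, the predator goes extinct.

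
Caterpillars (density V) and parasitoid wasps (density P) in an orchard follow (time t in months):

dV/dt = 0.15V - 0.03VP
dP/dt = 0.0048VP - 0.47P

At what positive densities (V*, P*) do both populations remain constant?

V* ≈ 97.9, P* ≈ 5

Set dP/dt = 0 with P > 0: 0.0048V - 0.47 = 0, so V* = 0.47/0.0048 = 97.9.
Set dV/dt = 0 with V > 0: 0.15 - 0.03P = 0, so P* = 0.15/0.03 = 5.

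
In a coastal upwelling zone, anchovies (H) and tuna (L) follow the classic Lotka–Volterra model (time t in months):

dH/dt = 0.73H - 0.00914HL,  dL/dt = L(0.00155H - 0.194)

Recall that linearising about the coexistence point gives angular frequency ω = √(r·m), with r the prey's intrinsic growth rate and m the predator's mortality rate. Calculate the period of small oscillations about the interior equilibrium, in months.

T ≈ 16.7 months

Here r = 0.73 and m = 0.194, so r·m = 0.142.
ω = √0.142 = 0.376 per month, hence T = 2π/ω ≈ 16.7 months.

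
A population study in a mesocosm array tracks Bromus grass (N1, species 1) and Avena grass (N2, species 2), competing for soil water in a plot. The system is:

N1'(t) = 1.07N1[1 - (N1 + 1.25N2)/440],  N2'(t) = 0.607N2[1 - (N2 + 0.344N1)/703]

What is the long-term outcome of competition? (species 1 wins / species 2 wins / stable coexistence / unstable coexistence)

Compare the nullcline intercepts: K1/α12 = 440/1.25 = 352 < K2 = 703; K2/α21 = 703/0.344 = 2040 > K1 = 440.
Since the inequalities point opposite ways, species 2 can invade but species 1 cannot.

species 2 excludes species 1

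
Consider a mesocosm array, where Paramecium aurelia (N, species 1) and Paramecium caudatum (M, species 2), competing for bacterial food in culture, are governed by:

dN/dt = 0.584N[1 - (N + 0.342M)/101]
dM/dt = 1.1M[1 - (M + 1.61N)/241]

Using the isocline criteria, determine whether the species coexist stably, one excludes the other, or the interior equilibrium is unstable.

stable coexistence

Compare the nullcline intercepts: K1/α12 = 101/0.342 = 295 > K2 = 241; K2/α21 = 241/1.61 = 150 > K1 = 101.
Since both inequalities hold, each species can invade when rare, so the interior equilibrium is stable.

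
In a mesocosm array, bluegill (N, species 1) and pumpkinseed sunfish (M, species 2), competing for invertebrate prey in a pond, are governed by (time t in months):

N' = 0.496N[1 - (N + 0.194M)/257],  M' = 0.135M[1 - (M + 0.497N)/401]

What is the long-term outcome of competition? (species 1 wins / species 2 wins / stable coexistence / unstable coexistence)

stable coexistence

Compare the nullcline intercepts: K1/α12 = 257/0.194 = 1320 > K2 = 401; K2/α21 = 401/0.497 = 807 > K1 = 257.
Since both inequalities hold, each species can invade when rare, so the interior equilibrium is stable.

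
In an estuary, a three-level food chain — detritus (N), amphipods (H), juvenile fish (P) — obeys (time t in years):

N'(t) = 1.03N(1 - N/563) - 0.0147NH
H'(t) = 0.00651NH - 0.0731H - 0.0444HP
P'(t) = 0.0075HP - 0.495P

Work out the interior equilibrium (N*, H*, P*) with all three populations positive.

N* ≈ 32.7, H* ≈ 66, P* ≈ 3.15

From dP/dt = 0: 0.0075H* = 0.495, so H* = 66.
From dN/dt = 0: 1.03(1 - N*/563) = 0.0147·66, giving N* = 563·(1 - 0.942) = 32.7.
From dH/dt = 0: 0.00651·32.7 - 0.0731 = 0.0444P*, so P* = 0.14/0.0444 = 3.15.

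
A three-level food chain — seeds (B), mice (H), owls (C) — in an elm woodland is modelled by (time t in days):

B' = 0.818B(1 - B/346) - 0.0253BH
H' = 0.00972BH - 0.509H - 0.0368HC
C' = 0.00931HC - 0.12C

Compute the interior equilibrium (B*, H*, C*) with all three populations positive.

B* ≈ 208, H* ≈ 12.9, C* ≈ 41.1

From dC/dt = 0: 0.00931H* = 0.12, so H* = 12.9.
From dB/dt = 0: 0.818(1 - B*/346) = 0.0253·12.9, giving B* = 346·(1 - 0.399) = 208.
From dH/dt = 0: 0.00972·208 - 0.509 = 0.0368C*, so C* = 1.51/0.0368 = 41.1.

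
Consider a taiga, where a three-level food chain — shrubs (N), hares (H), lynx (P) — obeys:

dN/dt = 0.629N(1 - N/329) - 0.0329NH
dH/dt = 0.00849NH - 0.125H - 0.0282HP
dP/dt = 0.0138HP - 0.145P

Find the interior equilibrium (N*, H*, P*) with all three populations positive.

N* ≈ 148, H* ≈ 10.5, P* ≈ 40.2

From dP/dt = 0: 0.0138H* = 0.145, so H* = 10.5.
From dN/dt = 0: 0.629(1 - N*/329) = 0.0329·10.5, giving N* = 329·(1 - 0.55) = 148.
From dH/dt = 0: 0.00849·148 - 0.125 = 0.0282P*, so P* = 1.13/0.0282 = 40.2.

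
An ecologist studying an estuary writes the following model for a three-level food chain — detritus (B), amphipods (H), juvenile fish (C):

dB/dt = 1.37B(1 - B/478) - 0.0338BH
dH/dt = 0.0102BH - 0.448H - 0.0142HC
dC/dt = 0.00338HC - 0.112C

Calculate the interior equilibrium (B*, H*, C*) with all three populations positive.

B* ≈ 87.2, H* ≈ 33.1, C* ≈ 31.1

From dC/dt = 0: 0.00338H* = 0.112, so H* = 33.1.
From dB/dt = 0: 1.37(1 - B*/478) = 0.0338·33.1, giving B* = 478·(1 - 0.818) = 87.2.
From dH/dt = 0: 0.0102·87.2 - 0.448 = 0.0142C*, so C* = 0.442/0.0142 = 31.1.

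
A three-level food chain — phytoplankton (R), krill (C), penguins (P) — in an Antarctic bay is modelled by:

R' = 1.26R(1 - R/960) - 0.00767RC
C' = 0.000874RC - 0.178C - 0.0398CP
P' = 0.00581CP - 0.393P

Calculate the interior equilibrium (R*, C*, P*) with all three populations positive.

R* ≈ 565, C* ≈ 67.6, P* ≈ 7.93

From dP/dt = 0: 0.00581C* = 0.393, so C* = 67.6.
From dR/dt = 0: 1.26(1 - R*/960) = 0.00767·67.6, giving R* = 960·(1 - 0.412) = 565.
From dC/dt = 0: 0.000874·565 - 0.178 = 0.0398P*, so P* = 0.316/0.0398 = 7.93.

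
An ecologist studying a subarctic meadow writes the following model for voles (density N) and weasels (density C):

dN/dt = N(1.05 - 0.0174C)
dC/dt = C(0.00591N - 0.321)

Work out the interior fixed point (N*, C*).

Set dC/dt = 0 with C > 0: 0.00591N - 0.321 = 0, so N* = 0.321/0.00591 = 54.3.
Set dN/dt = 0 with N > 0: 1.05 - 0.0174C = 0, so C* = 1.05/0.0174 = 60.3.

N* ≈ 54.3, C* ≈ 60.3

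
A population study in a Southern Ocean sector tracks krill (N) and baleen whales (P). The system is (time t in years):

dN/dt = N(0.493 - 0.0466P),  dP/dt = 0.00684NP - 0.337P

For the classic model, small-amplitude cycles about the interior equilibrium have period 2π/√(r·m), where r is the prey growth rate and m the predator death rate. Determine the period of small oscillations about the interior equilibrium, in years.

T ≈ 15.4 years

Here r = 0.493 and m = 0.337, so r·m = 0.166.
ω = √0.166 = 0.408 per year, hence T = 2π/ω ≈ 15.4 years.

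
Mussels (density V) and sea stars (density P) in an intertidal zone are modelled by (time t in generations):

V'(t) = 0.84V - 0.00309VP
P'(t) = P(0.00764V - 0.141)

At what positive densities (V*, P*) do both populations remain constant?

V* ≈ 18.5, P* ≈ 272

Set dP/dt = 0 with P > 0: 0.00764V - 0.141 = 0, so V* = 0.141/0.00764 = 18.5.
Set dV/dt = 0 with V > 0: 0.84 - 0.00309P = 0, so P* = 0.84/0.00309 = 272.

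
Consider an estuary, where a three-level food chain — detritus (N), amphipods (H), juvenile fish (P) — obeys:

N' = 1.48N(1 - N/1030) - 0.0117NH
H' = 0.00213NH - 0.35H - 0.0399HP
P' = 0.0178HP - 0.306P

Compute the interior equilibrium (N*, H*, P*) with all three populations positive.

From dP/dt = 0: 0.0178H* = 0.306, so H* = 17.2.
From dN/dt = 0: 1.48(1 - N*/1030) = 0.0117·17.2, giving N* = 1030·(1 - 0.136) = 890.
From dH/dt = 0: 0.00213·890 - 0.35 = 0.0399P*, so P* = 1.55/0.0399 = 38.7.

N* ≈ 890, H* ≈ 17.2, P* ≈ 38.7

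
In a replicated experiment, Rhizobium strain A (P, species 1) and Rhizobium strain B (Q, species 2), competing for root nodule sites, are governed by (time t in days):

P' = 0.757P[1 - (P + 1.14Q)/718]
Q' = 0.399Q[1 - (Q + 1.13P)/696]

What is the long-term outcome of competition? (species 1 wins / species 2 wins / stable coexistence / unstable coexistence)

Compare the nullcline intercepts: K1/α12 = 718/1.14 = 630 < K2 = 696; K2/α21 = 696/1.13 = 616 < K1 = 718.
Since both are reversed, neither can invade when rare; the interior point is a saddle.

unstable coexistence (outcome depends on initial conditions)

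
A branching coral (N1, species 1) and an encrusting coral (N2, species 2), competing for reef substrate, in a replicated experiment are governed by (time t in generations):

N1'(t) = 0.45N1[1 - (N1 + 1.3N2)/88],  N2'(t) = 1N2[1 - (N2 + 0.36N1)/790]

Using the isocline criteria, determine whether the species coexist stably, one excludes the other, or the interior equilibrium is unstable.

species 2 excludes species 1

Compare the nullcline intercepts: K1/α12 = 88/1.3 = 67.7 < K2 = 790; K2/α21 = 790/0.36 = 2190 > K1 = 88.
Since the inequalities point opposite ways, species 2 can invade but species 1 cannot.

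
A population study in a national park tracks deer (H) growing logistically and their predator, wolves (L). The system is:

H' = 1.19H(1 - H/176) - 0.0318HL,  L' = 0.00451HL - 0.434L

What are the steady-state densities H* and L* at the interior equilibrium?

From dL/dt = 0 with L > 0: 0.00451H* = 0.434, so H* = 96.2.
Substitute into dH/dt = 0: 1.19(1 - 96.2/176) = 0.0318L*.
The bracket is 0.453, giving L* = 0.539/0.0318 = 17.

H* ≈ 96.2, L* ≈ 17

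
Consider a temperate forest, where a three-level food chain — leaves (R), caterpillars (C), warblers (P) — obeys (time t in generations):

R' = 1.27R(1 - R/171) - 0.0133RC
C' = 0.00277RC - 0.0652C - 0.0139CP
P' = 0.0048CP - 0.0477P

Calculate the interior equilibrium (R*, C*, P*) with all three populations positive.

R* ≈ 153, C* ≈ 9.94, P* ≈ 25.8

From dP/dt = 0: 0.0048C* = 0.0477, so C* = 9.94.
From dR/dt = 0: 1.27(1 - R*/171) = 0.0133·9.94, giving R* = 171·(1 - 0.104) = 153.
From dC/dt = 0: 0.00277·153 - 0.0652 = 0.0139P*, so P* = 0.359/0.0139 = 25.8.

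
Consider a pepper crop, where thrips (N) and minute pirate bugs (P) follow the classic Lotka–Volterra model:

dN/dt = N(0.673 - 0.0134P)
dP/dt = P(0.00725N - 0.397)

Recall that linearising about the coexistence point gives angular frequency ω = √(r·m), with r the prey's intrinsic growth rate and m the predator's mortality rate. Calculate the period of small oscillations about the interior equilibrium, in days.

Here r = 0.673 and m = 0.397, so r·m = 0.267.
ω = √0.267 = 0.517 per day, hence T = 2π/ω ≈ 12.2 days.

T ≈ 12.2 days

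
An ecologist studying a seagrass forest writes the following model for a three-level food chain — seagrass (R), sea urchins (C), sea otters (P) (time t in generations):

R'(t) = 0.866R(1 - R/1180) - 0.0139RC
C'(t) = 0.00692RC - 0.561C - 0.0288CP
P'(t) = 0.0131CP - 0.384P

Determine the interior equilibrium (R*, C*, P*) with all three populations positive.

R* ≈ 625, C* ≈ 29.3, P* ≈ 131

From dP/dt = 0: 0.0131C* = 0.384, so C* = 29.3.
From dR/dt = 0: 0.866(1 - R*/1180) = 0.0139·29.3, giving R* = 1180·(1 - 0.47) = 625.
From dC/dt = 0: 0.00692·625 - 0.561 = 0.0288P*, so P* = 3.76/0.0288 = 131.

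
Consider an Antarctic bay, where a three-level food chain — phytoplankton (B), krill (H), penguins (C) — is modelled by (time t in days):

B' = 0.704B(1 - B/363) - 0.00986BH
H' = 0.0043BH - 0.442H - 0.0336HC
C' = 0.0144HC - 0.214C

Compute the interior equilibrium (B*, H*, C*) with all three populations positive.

B* ≈ 287, H* ≈ 14.9, C* ≈ 23.6

From dC/dt = 0: 0.0144H* = 0.214, so H* = 14.9.
From dB/dt = 0: 0.704(1 - B*/363) = 0.00986·14.9, giving B* = 363·(1 - 0.208) = 287.
From dH/dt = 0: 0.0043·287 - 0.442 = 0.0336C*, so C* = 0.794/0.0336 = 23.6.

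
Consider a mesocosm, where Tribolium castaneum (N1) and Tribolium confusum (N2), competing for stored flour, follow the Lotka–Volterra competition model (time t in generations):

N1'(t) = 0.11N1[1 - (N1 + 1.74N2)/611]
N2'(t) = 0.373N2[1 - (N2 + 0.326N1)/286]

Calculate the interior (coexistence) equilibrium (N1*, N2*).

N1* ≈ 262, N2* ≈ 201

Setting both brackets to zero gives the nullclines N1 + 1.74N2 = 611 and 0.326N1 + N2 = 286.
Substituting N2 = 286 - 0.326N1 into the first: N1(1 - 1.74·0.326) = 611 - 1.74·286.
So N1* = 113/0.433 = 262, and then N2* = 286 - 0.326·262 = 201.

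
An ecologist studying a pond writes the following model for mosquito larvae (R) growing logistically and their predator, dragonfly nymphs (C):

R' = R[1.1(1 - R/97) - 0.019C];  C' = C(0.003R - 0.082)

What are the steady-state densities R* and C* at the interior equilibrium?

From dC/dt = 0 with C > 0: 0.003R* = 0.082, so R* = 27.3.
Substitute into dR/dt = 0: 1.1(1 - 27.3/97) = 0.019C*.
The bracket is 0.718, giving C* = 0.79/0.019 = 41.6.

R* ≈ 27.3, C* ≈ 41.6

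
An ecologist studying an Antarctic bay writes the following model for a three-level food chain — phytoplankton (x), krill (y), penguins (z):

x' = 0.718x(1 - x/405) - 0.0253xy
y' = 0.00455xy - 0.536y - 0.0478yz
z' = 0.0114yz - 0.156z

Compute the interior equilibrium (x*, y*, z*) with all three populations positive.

From dz/dt = 0: 0.0114y* = 0.156, so y* = 13.7.
From dx/dt = 0: 0.718(1 - x*/405) = 0.0253·13.7, giving x* = 405·(1 - 0.482) = 210.
From dy/dt = 0: 0.00455·210 - 0.536 = 0.0478z*, so z* = 0.418/0.0478 = 8.75.

x* ≈ 210, y* ≈ 13.7, z* ≈ 8.75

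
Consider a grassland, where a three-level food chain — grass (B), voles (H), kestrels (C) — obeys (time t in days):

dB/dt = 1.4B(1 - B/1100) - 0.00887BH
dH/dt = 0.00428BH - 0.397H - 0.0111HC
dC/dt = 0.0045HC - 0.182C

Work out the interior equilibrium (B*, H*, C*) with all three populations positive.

From dC/dt = 0: 0.0045H* = 0.182, so H* = 40.4.
From dB/dt = 0: 1.4(1 - B*/1100) = 0.00887·40.4, giving B* = 1100·(1 - 0.256) = 818.
From dH/dt = 0: 0.00428·818 - 0.397 = 0.0111C*, so C* = 3.1/0.0111 = 280.

B* ≈ 818, H* ≈ 40.4, C* ≈ 280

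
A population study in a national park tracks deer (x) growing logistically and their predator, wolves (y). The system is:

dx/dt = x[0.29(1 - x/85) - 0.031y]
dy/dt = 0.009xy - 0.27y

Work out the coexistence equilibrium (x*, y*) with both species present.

From dy/dt = 0 with y > 0: 0.009x* = 0.27, so x* = 30.
Substitute into dx/dt = 0: 0.29(1 - 30/85) = 0.031y*.
The bracket is 0.647, giving y* = 0.188/0.031 = 6.05.

x* ≈ 30, y* ≈ 6.05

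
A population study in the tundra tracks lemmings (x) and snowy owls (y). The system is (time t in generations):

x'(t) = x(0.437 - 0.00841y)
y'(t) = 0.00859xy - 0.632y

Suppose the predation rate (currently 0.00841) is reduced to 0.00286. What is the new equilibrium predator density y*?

y* ≈ 153

At the interior fixed point, setting dx/dt = 0 with x > 0 fixes y* = (prey growth rate)/(xy coefficient) — independent of the other coefficients.
With the change, y* = 0.437/0.00286 = 153; it rises from 52.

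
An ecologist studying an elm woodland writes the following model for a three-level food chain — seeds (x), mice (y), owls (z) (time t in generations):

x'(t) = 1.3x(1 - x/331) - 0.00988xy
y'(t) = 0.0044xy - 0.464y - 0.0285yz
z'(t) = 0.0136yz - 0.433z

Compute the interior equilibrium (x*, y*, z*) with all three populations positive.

x* ≈ 251, y* ≈ 31.8, z* ≈ 22.5

From dz/dt = 0: 0.0136y* = 0.433, so y* = 31.8.
From dx/dt = 0: 1.3(1 - x*/331) = 0.00988·31.8, giving x* = 331·(1 - 0.242) = 251.
From dy/dt = 0: 0.0044·251 - 0.464 = 0.0285z*, so z* = 0.64/0.0285 = 22.5.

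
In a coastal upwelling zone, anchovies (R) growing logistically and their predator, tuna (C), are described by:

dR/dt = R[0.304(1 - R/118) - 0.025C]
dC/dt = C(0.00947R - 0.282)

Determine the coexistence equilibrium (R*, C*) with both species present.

From dC/dt = 0 with C > 0: 0.00947R* = 0.282, so R* = 29.8.
Substitute into dR/dt = 0: 0.304(1 - 29.8/118) = 0.025C*.
The bracket is 0.748, giving C* = 0.227/0.025 = 9.09.

R* ≈ 29.8, C* ≈ 9.09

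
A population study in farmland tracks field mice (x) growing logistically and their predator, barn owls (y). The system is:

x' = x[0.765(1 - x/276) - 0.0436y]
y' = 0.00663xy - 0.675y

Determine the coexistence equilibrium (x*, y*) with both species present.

From dy/dt = 0 with y > 0: 0.00663x* = 0.675, so x* = 102.
Substitute into dx/dt = 0: 0.765(1 - 102/276) = 0.0436y*.
The bracket is 0.631, giving y* = 0.483/0.0436 = 11.1.

x* ≈ 102, y* ≈ 11.1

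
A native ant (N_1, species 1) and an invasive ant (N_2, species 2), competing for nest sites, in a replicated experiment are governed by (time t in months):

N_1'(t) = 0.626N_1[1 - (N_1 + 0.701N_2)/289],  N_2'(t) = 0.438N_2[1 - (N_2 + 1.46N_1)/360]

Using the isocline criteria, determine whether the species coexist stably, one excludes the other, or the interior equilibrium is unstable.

Compare the nullcline intercepts: K1/α12 = 289/0.701 = 412 > K2 = 360; K2/α21 = 360/1.46 = 247 < K1 = 289.
Since the inequalities point opposite ways, species 1 can invade but species 2 cannot.

species 1 excludes species 2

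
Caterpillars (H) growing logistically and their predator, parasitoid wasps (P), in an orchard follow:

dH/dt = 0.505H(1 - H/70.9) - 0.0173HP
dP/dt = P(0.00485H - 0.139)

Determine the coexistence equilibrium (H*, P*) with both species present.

From dP/dt = 0 with P > 0: 0.00485H* = 0.139, so H* = 28.7.
Substitute into dH/dt = 0: 0.505(1 - 28.7/70.9) = 0.0173P*.
The bracket is 0.596, giving P* = 0.301/0.0173 = 17.4.

H* ≈ 28.7, P* ≈ 17.4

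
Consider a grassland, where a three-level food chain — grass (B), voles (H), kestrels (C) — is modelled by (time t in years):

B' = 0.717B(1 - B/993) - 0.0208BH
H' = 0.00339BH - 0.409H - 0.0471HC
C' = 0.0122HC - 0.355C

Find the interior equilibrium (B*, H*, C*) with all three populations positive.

B* ≈ 155, H* ≈ 29.1, C* ≈ 2.46

From dC/dt = 0: 0.0122H* = 0.355, so H* = 29.1.
From dB/dt = 0: 0.717(1 - B*/993) = 0.0208·29.1, giving B* = 993·(1 - 0.844) = 155.
From dH/dt = 0: 0.00339·155 - 0.409 = 0.0471C*, so C* = 0.116/0.0471 = 2.46.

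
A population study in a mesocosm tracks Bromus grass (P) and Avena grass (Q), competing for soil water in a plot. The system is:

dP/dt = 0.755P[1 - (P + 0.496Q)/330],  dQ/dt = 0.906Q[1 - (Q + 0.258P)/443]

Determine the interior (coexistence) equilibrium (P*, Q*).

P* ≈ 126, Q* ≈ 410

Setting both brackets to zero gives the nullclines P + 0.496Q = 330 and 0.258P + Q = 443.
Substituting Q = 443 - 0.258P into the first: P(1 - 0.496·0.258) = 330 - 0.496·443.
So P* = 110/0.872 = 126, and then Q* = 443 - 0.258·126 = 410.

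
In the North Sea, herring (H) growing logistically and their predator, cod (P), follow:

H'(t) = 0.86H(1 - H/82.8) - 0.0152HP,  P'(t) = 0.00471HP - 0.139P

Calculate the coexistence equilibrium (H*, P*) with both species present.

From dP/dt = 0 with P > 0: 0.00471H* = 0.139, so H* = 29.5.
Substitute into dH/dt = 0: 0.86(1 - 29.5/82.8) = 0.0152P*.
The bracket is 0.644, giving P* = 0.553/0.0152 = 36.4.

H* ≈ 29.5, P* ≈ 36.4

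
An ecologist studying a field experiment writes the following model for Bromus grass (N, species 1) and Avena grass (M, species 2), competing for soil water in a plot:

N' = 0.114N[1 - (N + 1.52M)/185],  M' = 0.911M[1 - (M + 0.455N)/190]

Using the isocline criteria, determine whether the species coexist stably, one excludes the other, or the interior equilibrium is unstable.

species 2 excludes species 1

Compare the nullcline intercepts: K1/α12 = 185/1.52 = 122 < K2 = 190; K2/α21 = 190/0.455 = 418 > K1 = 185.
Since the inequalities point opposite ways, species 2 can invade but species 1 cannot.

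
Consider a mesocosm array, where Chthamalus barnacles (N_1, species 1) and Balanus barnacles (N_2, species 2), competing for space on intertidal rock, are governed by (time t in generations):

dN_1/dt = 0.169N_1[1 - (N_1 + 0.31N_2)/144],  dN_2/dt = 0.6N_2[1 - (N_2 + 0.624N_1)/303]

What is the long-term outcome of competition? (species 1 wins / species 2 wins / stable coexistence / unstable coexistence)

stable coexistence

Compare the nullcline intercepts: K1/α12 = 144/0.31 = 465 > K2 = 303; K2/α21 = 303/0.624 = 486 > K1 = 144.
Since both inequalities hold, each species can invade when rare, so the interior equilibrium is stable.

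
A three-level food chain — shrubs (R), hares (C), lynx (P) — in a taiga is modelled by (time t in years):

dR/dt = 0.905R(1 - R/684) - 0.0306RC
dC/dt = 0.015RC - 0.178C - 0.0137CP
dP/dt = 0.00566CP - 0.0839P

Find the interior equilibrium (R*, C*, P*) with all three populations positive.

From dP/dt = 0: 0.00566C* = 0.0839, so C* = 14.8.
From dR/dt = 0: 0.905(1 - R*/684) = 0.0306·14.8, giving R* = 684·(1 - 0.501) = 341.
From dC/dt = 0: 0.015·341 - 0.178 = 0.0137P*, so P* = 4.94/0.0137 = 361.

R* ≈ 341, C* ≈ 14.8, P* ≈ 361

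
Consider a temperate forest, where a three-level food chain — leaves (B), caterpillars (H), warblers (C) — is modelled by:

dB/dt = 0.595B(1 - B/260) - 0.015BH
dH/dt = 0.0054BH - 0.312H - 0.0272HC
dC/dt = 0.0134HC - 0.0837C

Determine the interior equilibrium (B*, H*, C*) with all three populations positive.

From dC/dt = 0: 0.0134H* = 0.0837, so H* = 6.25.
From dB/dt = 0: 0.595(1 - B*/260) = 0.015·6.25, giving B* = 260·(1 - 0.157) = 219.
From dH/dt = 0: 0.0054·219 - 0.312 = 0.0272C*, so C* = 0.871/0.0272 = 32.

B* ≈ 219, H* ≈ 6.25, C* ≈ 32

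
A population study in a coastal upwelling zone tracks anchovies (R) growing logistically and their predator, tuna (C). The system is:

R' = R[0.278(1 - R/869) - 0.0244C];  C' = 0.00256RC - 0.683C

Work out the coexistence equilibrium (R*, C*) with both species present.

From dC/dt = 0 with C > 0: 0.00256R* = 0.683, so R* = 267.
Substitute into dR/dt = 0: 0.278(1 - 267/869) = 0.0244C*.
The bracket is 0.693, giving C* = 0.193/0.0244 = 7.9.

R* ≈ 267, C* ≈ 7.9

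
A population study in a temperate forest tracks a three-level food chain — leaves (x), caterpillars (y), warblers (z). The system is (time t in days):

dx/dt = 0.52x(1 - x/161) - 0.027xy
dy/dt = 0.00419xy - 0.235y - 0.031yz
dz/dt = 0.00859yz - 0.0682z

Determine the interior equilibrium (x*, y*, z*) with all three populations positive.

x* ≈ 94.6, y* ≈ 7.94, z* ≈ 5.21

From dz/dt = 0: 0.00859y* = 0.0682, so y* = 7.94.
From dx/dt = 0: 0.52(1 - x*/161) = 0.027·7.94, giving x* = 161·(1 - 0.412) = 94.6.
From dy/dt = 0: 0.00419·94.6 - 0.235 = 0.031z*, so z* = 0.161/0.031 = 5.21.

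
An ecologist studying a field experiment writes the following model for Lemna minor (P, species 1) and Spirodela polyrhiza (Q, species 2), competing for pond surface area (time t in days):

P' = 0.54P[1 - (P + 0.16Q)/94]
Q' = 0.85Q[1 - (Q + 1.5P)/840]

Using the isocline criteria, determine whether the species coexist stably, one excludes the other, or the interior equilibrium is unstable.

Compare the nullcline intercepts: K1/α12 = 94/0.16 = 588 < K2 = 840; K2/α21 = 840/1.5 = 560 > K1 = 94.
Since the inequalities point opposite ways, species 2 can invade but species 1 cannot.

species 2 excludes species 1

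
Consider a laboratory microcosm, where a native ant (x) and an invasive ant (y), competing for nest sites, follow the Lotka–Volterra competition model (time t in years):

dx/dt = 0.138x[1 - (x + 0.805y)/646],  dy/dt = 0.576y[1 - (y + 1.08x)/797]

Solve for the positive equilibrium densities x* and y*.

x* ≈ 33.8, y* ≈ 760

Setting both brackets to zero gives the nullclines x + 0.805y = 646 and 1.08x + y = 797.
Substituting y = 797 - 1.08x into the first: x(1 - 0.805·1.08) = 646 - 0.805·797.
So x* = 4.41/0.131 = 33.8, and then y* = 797 - 1.08·33.8 = 760.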